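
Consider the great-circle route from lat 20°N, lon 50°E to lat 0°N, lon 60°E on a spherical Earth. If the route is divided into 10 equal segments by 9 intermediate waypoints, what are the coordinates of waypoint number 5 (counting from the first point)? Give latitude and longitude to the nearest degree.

≈ lat 10°N, lon 55°E

Write both endpoints as unit vectors p₁, p₂ with components (cos φ cos λ, cos φ sin λ, sin φ).
The central angle between the endpoints is δ = arccos(p₁·p₂) ≈ 0.389 rad (22.3°).
Interpolate at f = 5/10 with slerp weights a = sin((1−f)δ)/sin δ ≈ 0.510, b = sin(fδ)/sin δ ≈ 0.510.
p = a·p₁ + b·p₂ ≈ (0.563, 0.808, 0.174); φ = arcsin(p_z) ≈ 10.04°, λ = atan2(p_y, p_x) ≈ 55.16°.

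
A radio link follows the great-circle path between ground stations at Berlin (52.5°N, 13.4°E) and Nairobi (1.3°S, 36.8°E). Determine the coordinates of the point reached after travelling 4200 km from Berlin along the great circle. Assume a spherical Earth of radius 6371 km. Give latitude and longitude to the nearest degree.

Write both endpoints as unit vectors p₁, p₂ with components (cos φ cos λ, cos φ sin λ, sin φ).
The central angle between the endpoints is δ = arccos(p₁·p₂) ≈ 1.000 rad (57.3°). The total great-circle distance is δ·R ≈ 1.000 × 6371 ≈ 6369 km, so the target fraction is f = 4200/6369 ≈ 0.659.
Interpolate at f ≈ 0.659 with slerp weights a = sin((1−f)δ)/sin δ ≈ 0.397, b = sin(fδ)/sin δ ≈ 0.728.
p = a·p₁ + b·p₂ ≈ (0.818, 0.492, 0.298); φ = arcsin(p_z) ≈ 17.36°, λ = atan2(p_y, p_x) ≈ 31.03°.

≈ 17°N, 31°E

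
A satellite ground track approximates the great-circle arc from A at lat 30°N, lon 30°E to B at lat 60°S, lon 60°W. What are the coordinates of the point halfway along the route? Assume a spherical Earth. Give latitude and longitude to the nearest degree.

≈ lat 20°S, lon 0°E

Write both endpoints as unit vectors p₁, p₂ with components (cos φ cos λ, cos φ sin λ, sin φ).
The central angle between the endpoints is δ = arccos(p₁·p₂) ≈ 2.019 rad (115.7°).
Interpolate at f = 1/2 with slerp weights a = sin((1−f)δ)/sin δ ≈ 0.939, b = sin(fδ)/sin δ ≈ 0.939.
p = a·p₁ + b·p₂ ≈ (0.939, -0.000, -0.344); φ = arcsin(p_z) ≈ -20.10°, λ = atan2(p_y, p_x) ≈ -0.00°.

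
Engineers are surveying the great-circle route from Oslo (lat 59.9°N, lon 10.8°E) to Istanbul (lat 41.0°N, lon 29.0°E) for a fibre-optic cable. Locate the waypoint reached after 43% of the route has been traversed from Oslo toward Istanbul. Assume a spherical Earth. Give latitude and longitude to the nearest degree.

Write both endpoints as unit vectors p₁, p₂ with components (cos φ cos λ, cos φ sin λ, sin φ).
The central angle between the endpoints is δ = arccos(p₁·p₂) ≈ 0.384 rad (22.0°).
Interpolate at f = 0.43 with slerp weights a = sin((1−f)δ)/sin δ ≈ 0.580, b = sin(fδ)/sin δ ≈ 0.439.
p = a·p₁ + b·p₂ ≈ (0.575, 0.215, 0.789); φ = arcsin(p_z) ≈ 52.12°, λ = atan2(p_y, p_x) ≈ 20.50°.

≈ lat 52°N, lon 20°E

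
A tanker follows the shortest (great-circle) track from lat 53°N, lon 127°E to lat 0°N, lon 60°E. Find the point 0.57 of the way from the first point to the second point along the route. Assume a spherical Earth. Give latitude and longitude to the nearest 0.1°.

≈ lat 26.5°N, lon 80.2°E

The haversine formula gives a central angle δ ≈ 1.333 rad (76.4°) between the endpoints.
Interpolate at f = 0.57 with slerp weights a = sin((1−f)δ)/sin δ ≈ 0.558, b = sin(fδ)/sin δ ≈ 0.709.
p = a·p₁ + b·p₂ ≈ (0.152, 0.882, 0.446); φ = arcsin(p_z) ≈ 26.47°, λ = atan2(p_y, p_x) ≈ 80.21°.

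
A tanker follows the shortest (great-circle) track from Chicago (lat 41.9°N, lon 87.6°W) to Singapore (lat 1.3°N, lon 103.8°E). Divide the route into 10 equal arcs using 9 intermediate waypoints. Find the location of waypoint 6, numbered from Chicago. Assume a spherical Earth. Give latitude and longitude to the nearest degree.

≈ lat 54°N, lon 121°E

Write both endpoints as unit vectors p₁, p₂ with components (cos φ cos λ, cos φ sin λ, sin φ).
The central angle between the endpoints is δ = arccos(p₁·p₂) ≈ 2.366 rad (135.6°).
Interpolate at f = 6/10 with slerp weights a = sin((1−f)δ)/sin δ ≈ 1.159, b = sin(fδ)/sin δ ≈ 1.413.
p = a·p₁ + b·p₂ ≈ (-0.301, 0.509, 0.806); φ = arcsin(p_z) ≈ 53.74°, λ = atan2(p_y, p_x) ≈ 120.56°.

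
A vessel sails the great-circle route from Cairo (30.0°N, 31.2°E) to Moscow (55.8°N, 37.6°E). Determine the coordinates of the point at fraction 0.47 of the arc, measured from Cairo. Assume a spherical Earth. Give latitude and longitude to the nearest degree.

≈ (42°N, 34°E)

Convert each endpoint to a unit vector on the sphere (x = cos φ cos λ, y = cos φ sin λ, z = sin φ).
The central angle between the endpoints is δ = arccos(p₁·p₂) ≈ 0.457 rad (26.2°).
Interpolate at f = 0.47 with slerp weights a = sin((1−f)δ)/sin δ ≈ 0.544, b = sin(fδ)/sin δ ≈ 0.483.
p = a·p₁ + b·p₂ ≈ (0.618, 0.410, 0.671); φ = arcsin(p_z) ≈ 42.17°, λ = atan2(p_y, p_x) ≈ 33.54°.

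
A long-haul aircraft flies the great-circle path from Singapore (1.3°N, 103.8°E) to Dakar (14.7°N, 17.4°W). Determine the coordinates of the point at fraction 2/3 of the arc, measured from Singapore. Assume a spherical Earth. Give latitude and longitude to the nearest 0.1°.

Convert each endpoint to a unit vector on the sphere (x = cos φ cos λ, y = cos φ sin λ, z = sin φ).
The central angle between the endpoints is δ = arccos(p₁·p₂) ≈ 2.089 rad (119.7°).
Interpolate at f = 2/3 with slerp weights a = sin((1−f)δ)/sin δ ≈ 0.738, b = sin(fδ)/sin δ ≈ 1.133.
p = a·p₁ + b·p₂ ≈ (0.870, 0.389, 0.304); φ = arcsin(p_z) ≈ 17.71°, λ = atan2(p_y, p_x) ≈ 24.11°.

≈ 17.7°N, 24.1°E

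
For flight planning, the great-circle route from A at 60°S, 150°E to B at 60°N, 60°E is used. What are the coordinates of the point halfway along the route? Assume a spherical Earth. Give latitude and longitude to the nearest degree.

From cos δ = sin φ₁ sin φ₂ + cos φ₁ cos φ₂ cos Δλ, the central angle is δ ≈ 2.419 rad (138.6°).
Interpolate at f = 1/2 with slerp weights a = sin((1−f)δ)/sin δ ≈ 1.414, b = sin(fδ)/sin δ ≈ 1.414.
p = a·p₁ + b·p₂ ≈ (-0.259, 0.966, 0.000); φ = arcsin(p_z) ≈ 0.00°, λ = atan2(p_y, p_x) ≈ 105.00°.

≈ 0°N, 105°E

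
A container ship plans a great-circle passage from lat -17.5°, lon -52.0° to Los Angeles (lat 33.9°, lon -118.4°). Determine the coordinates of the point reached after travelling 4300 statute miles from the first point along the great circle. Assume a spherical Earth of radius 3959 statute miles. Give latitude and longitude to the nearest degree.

≈ lat 24°, lon -100°

The haversine formula gives a central angle δ ≈ 1.421 rad (81.4°) between the endpoints. The total great-circle distance is δ·R ≈ 1.421 × 3959 ≈ 5626 mi, so the target fraction is f = 4300/5626 ≈ 0.764.
Interpolate at f ≈ 0.764 with slerp weights a = sin((1−f)δ)/sin δ ≈ 0.332, b = sin(fδ)/sin δ ≈ 0.895.
p = a·p₁ + b·p₂ ≈ (-0.158, -0.903, 0.399); φ = arcsin(p_z) ≈ 23.52°, λ = atan2(p_y, p_x) ≈ -99.93°.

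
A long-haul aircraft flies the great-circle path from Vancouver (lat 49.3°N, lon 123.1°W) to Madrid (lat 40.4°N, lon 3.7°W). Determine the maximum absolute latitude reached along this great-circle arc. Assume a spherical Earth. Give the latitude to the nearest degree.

The great circle lies in the plane with unit normal n̂ = (p₁ × p₂)/|p₁ × p₂|.
Here n̂_z ≈ +0.447; the vertex latitude is φ_max = arccos|n̂_z| ≈ 63.5°.

≈ 63°N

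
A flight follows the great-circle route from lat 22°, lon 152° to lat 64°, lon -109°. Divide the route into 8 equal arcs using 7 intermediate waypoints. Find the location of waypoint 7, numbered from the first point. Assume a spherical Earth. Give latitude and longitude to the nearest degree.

≈ lat 65°, lon -131°

Write both endpoints as unit vectors p₁, p₂ with components (cos φ cos λ, cos φ sin λ, sin φ).
The central angle between the endpoints is δ = arccos(p₁·p₂) ≈ 1.294 rad (74.2°).
Interpolate at f = 7/8 with slerp weights a = sin((1−f)δ)/sin δ ≈ 0.167, b = sin(fδ)/sin δ ≈ 0.941.
p = a·p₁ + b·p₂ ≈ (-0.271, -0.317, 0.909); φ = arcsin(p_z) ≈ 65.32°, λ = atan2(p_y, p_x) ≈ -130.55°.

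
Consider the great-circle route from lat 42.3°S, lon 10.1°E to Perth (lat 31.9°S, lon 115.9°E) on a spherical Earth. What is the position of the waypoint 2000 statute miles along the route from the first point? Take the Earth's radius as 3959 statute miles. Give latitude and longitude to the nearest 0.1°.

≈ lat 52.0°S, lon 50.9°E

Write both endpoints as unit vectors p₁, p₂ with components (cos φ cos λ, cos φ sin λ, sin φ).
The central angle between the endpoints is δ = arccos(p₁·p₂) ≈ 1.385 rad (79.4°). The total great-circle distance is δ·R ≈ 1.385 × 3959 ≈ 5483 mi, so the target fraction is f = 2000/5483 ≈ 0.365.
Interpolate at f ≈ 0.365 with slerp weights a = sin((1−f)δ)/sin δ ≈ 0.784, b = sin(fδ)/sin δ ≈ 0.492.
p = a·p₁ + b·p₂ ≈ (0.388, 0.478, -0.788); φ = arcsin(p_z) ≈ -52.00°, λ = atan2(p_y, p_x) ≈ 50.89°.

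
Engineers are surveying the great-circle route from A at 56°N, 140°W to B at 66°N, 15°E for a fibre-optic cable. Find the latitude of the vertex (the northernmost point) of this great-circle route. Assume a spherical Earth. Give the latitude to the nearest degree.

The great circle lies in the plane with unit normal n̂ = (p₁ × p₂)/|p₁ × p₂|.
Here n̂_z ≈ +0.115; the vertex latitude is φ_max = arccos|n̂_z| ≈ 83.4°.

≈ 83°N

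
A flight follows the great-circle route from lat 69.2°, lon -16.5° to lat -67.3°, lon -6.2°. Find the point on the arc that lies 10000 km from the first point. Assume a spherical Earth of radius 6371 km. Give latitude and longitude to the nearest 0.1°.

The haversine formula gives a central angle δ ≈ 2.386 rad (136.7°) between the endpoints. The total great-circle distance is δ·R ≈ 2.386 × 6371 ≈ 15199 km, so the target fraction is f = 10000/15199 ≈ 0.658.
Interpolate at f ≈ 0.658 with slerp weights a = sin((1−f)δ)/sin δ ≈ 1.062, b = sin(fδ)/sin δ ≈ 1.458.
p = a·p₁ + b·p₂ ≈ (0.921, -0.168, -0.352); φ = arcsin(p_z) ≈ -20.62°, λ = atan2(p_y, p_x) ≈ -10.33°.

≈ lat -20.6°, lon -10.3°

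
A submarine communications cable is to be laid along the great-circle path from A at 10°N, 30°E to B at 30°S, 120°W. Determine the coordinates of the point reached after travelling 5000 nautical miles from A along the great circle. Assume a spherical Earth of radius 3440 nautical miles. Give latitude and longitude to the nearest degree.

≈ 37°S, 43°W

The haversine formula gives a central angle δ ≈ 2.542 rad (145.6°) between the endpoints. The total great-circle distance is δ·R ≈ 2.542 × 3440 ≈ 8744 nmi, so the target fraction is f = 5000/8744 ≈ 0.572.
Interpolate at f ≈ 0.572 with slerp weights a = sin((1−f)δ)/sin δ ≈ 1.569, b = sin(fδ)/sin δ ≈ 1.759.
p = a·p₁ + b·p₂ ≈ (0.577, -0.547, -0.607); φ = arcsin(p_z) ≈ -37.38°, λ = atan2(p_y, p_x) ≈ -43.48°.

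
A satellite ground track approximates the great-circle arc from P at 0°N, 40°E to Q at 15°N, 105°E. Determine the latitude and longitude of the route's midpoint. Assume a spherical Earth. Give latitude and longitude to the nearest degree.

≈ 9°N, 72°E

The haversine formula gives a central angle δ ≈ 1.150 rad (65.9°) between the endpoints.
Interpolate at f = 1/2 with slerp weights a = sin((1−f)δ)/sin δ ≈ 0.596, b = sin(fδ)/sin δ ≈ 0.596.
p = a·p₁ + b·p₂ ≈ (0.307, 0.939, 0.154); φ = arcsin(p_z) ≈ 8.87°, λ = atan2(p_y, p_x) ≈ 71.87°.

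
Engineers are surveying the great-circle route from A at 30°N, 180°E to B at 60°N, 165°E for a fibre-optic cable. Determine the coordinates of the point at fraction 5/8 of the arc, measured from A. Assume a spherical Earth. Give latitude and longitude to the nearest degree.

≈ 49°N, 173°E

The haversine formula gives a central angle δ ≈ 0.552 rad (31.6°) between the endpoints.
Interpolate at f = 5/8 with slerp weights a = sin((1−f)δ)/sin δ ≈ 0.392, b = sin(fδ)/sin δ ≈ 0.645.
p = a·p₁ + b·p₂ ≈ (-0.651, 0.083, 0.755); φ = arcsin(p_z) ≈ 48.98°, λ = atan2(p_y, p_x) ≈ 172.69°.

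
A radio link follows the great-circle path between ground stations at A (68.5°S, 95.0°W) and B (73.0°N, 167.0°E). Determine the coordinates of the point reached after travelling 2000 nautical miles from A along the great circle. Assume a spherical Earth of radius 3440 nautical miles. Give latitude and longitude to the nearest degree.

≈ (39°S, 124°W)

The haversine formula gives a central angle δ ≈ 2.701 rad (154.8°) between the endpoints. The total great-circle distance is δ·R ≈ 2.701 × 3440 ≈ 9293 nmi, so the target fraction is f = 2000/9293 ≈ 0.215.
Interpolate at f ≈ 0.215 with slerp weights a = sin((1−f)δ)/sin δ ≈ 2.002, b = sin(fδ)/sin δ ≈ 1.289.
p = a·p₁ + b·p₂ ≈ (-0.431, -0.646, -0.630); φ = arcsin(p_z) ≈ -39.04°, λ = atan2(p_y, p_x) ≈ -123.71°.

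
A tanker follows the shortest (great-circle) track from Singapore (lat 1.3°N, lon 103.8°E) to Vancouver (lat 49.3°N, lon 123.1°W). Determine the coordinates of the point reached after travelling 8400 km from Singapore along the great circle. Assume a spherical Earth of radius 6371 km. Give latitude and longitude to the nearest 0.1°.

≈ lat 55.9°N, lon 169.4°E

Convert each endpoint to a unit vector on the sphere (x = cos φ cos λ, y = cos φ sin λ, z = sin φ).
The central angle between the endpoints is δ = arccos(p₁·p₂) ≈ 2.013 rad (115.4°). The total great-circle distance is δ·R ≈ 2.013 × 6371 ≈ 12827 km, so the target fraction is f = 8400/12827 ≈ 0.655.
Interpolate at f ≈ 0.655 with slerp weights a = sin((1−f)δ)/sin δ ≈ 0.709, b = sin(fδ)/sin δ ≈ 1.072.
p = a·p₁ + b·p₂ ≈ (-0.551, 0.103, 0.828); φ = arcsin(p_z) ≈ 55.94°, λ = atan2(p_y, p_x) ≈ 169.45°.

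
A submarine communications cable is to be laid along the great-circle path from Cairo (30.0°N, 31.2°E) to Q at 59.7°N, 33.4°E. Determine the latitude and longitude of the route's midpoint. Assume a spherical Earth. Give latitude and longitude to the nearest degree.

The haversine formula gives a central angle δ ≈ 0.519 rad (29.7°) between the endpoints.
Interpolate at f = 1/2 with slerp weights a = sin((1−f)δ)/sin δ ≈ 0.517, b = sin(fδ)/sin δ ≈ 0.517.
p = a·p₁ + b·p₂ ≈ (0.601, 0.376, 0.705); φ = arcsin(p_z) ≈ 44.85°, λ = atan2(p_y, p_x) ≈ 32.01°.

≈ 45°N, 32°E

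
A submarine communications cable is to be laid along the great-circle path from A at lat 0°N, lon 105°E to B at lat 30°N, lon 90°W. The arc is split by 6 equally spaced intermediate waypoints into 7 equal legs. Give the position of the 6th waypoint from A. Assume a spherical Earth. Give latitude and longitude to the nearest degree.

Convert each endpoint to a unit vector on the sphere (x = cos φ cos λ, y = cos φ sin λ, z = sin φ).
The central angle between the endpoints is δ = arccos(p₁·p₂) ≈ 2.562 rad (146.8°).
Interpolate at f = 6/7 with slerp weights a = sin((1−f)δ)/sin δ ≈ 0.653, b = sin(fδ)/sin δ ≈ 1.480.
p = a·p₁ + b·p₂ ≈ (-0.169, -0.651, 0.740); φ = arcsin(p_z) ≈ 47.73°, λ = atan2(p_y, p_x) ≈ -104.56°.

≈ lat 48°N, lon 105°W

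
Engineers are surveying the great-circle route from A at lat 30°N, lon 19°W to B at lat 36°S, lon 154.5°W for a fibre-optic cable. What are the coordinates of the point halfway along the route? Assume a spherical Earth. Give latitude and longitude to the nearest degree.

≈ lat 8°S, lon 82°W

Write both endpoints as unit vectors p₁, p₂ with components (cos φ cos λ, cos φ sin λ, sin φ).
The central angle between the endpoints is δ = arccos(p₁·p₂) ≈ 2.488 rad (142.5°).
Interpolate at f = 1/2 with slerp weights a = sin((1−f)δ)/sin δ ≈ 1.556, b = sin(fδ)/sin δ ≈ 1.556.
p = a·p₁ + b·p₂ ≈ (0.138, -0.981, -0.137); φ = arcsin(p_z) ≈ -7.85°, λ = atan2(p_y, p_x) ≈ -81.99°.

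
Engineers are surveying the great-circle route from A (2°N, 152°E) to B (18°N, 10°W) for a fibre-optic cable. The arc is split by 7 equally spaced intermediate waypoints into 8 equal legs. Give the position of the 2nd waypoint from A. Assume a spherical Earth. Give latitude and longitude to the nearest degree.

≈ (30°N, 124°E)

The haversine formula gives a central angle δ ≈ 2.675 rad (153.3°) between the endpoints.
Interpolate at f = 2/8 with slerp weights a = sin((1−f)δ)/sin δ ≈ 2.016, b = sin(fδ)/sin δ ≈ 1.379.
p = a·p₁ + b·p₂ ≈ (-0.488, 0.718, 0.496); φ = arcsin(p_z) ≈ 29.76°, λ = atan2(p_y, p_x) ≈ 124.18°.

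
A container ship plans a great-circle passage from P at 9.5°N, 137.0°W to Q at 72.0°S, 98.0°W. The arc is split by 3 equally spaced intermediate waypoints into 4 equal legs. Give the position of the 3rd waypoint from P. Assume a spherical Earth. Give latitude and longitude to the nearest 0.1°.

≈ 52.9°S, 120.1°W

Write both endpoints as unit vectors p₁, p₂ with components (cos φ cos λ, cos φ sin λ, sin φ).
The central angle between the endpoints is δ = arccos(p₁·p₂) ≈ 1.491 rad (85.4°).
Interpolate at f = 3/4 with slerp weights a = sin((1−f)δ)/sin δ ≈ 0.365, b = sin(fδ)/sin δ ≈ 0.902.
p = a·p₁ + b·p₂ ≈ (-0.302, -0.522, -0.798); φ = arcsin(p_z) ≈ -52.91°, λ = atan2(p_y, p_x) ≈ -120.09°.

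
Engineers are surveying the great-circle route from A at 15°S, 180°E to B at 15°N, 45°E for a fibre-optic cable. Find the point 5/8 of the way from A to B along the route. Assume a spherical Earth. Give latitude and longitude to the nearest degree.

The haversine formula gives a central angle δ ≈ 2.384 rad (136.6°) between the endpoints.
Interpolate at f = 5/8 with slerp weights a = sin((1−f)δ)/sin δ ≈ 1.135, b = sin(fδ)/sin δ ≈ 1.451.
p = a·p₁ + b·p₂ ≈ (-0.105, 0.991, 0.082); φ = arcsin(p_z) ≈ 4.69°, λ = atan2(p_y, p_x) ≈ 96.06°.

≈ 5°N, 96°E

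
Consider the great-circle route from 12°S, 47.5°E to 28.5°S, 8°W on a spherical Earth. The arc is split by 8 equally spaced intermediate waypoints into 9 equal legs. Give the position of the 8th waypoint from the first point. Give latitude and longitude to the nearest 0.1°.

≈ 27.7°S, 1.2°W

The haversine formula gives a central angle δ ≈ 0.945 rad (54.1°) between the endpoints.
Interpolate at f = 8/9 with slerp weights a = sin((1−f)δ)/sin δ ≈ 0.129, b = sin(fδ)/sin δ ≈ 0.919.
p = a·p₁ + b·p₂ ≈ (0.885, -0.019, -0.465); φ = arcsin(p_z) ≈ -27.73°, λ = atan2(p_y, p_x) ≈ -1.24°.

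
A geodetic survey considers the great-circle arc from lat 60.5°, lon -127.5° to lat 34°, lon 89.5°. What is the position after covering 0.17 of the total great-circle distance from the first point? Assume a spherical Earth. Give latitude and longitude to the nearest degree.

From cos δ = sin φ₁ sin φ₂ + cos φ₁ cos φ₂ cos Δλ, the central angle is δ ≈ 1.409 rad (80.8°).
Interpolate at f = 0.17 with slerp weights a = sin((1−f)δ)/sin δ ≈ 0.933, b = sin(fδ)/sin δ ≈ 0.240.
p = a·p₁ + b·p₂ ≈ (-0.278, -0.165, 0.946); φ = arcsin(p_z) ≈ 71.14°, λ = atan2(p_y, p_x) ≈ -149.29°.

≈ lat 71°, lon -149°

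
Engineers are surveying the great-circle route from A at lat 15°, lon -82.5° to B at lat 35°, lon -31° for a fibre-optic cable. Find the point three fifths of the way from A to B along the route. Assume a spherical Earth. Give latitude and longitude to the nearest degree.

Write both endpoints as unit vectors p₁, p₂ with components (cos φ cos λ, cos φ sin λ, sin φ).
The central angle between the endpoints is δ = arccos(p₁·p₂) ≈ 0.875 rad (50.1°).
Interpolate at f = 3/5 with slerp weights a = sin((1−f)δ)/sin δ ≈ 0.447, b = sin(fδ)/sin δ ≈ 0.653.
p = a·p₁ + b·p₂ ≈ (0.515, -0.703, 0.490); φ = arcsin(p_z) ≈ 29.35°, λ = atan2(p_y, p_x) ≈ -53.80°.

≈ lat 29°, lon -54°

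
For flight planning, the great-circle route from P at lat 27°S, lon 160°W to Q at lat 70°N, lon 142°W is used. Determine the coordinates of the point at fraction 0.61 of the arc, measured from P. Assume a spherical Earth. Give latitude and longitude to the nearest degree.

From cos δ = sin φ₁ sin φ₂ + cos φ₁ cos φ₂ cos Δλ, the central angle is δ ≈ 1.708 rad (97.9°).
Interpolate at f = 0.61 with slerp weights a = sin((1−f)δ)/sin δ ≈ 0.624, b = sin(fδ)/sin δ ≈ 0.872.
p = a·p₁ + b·p₂ ≈ (-0.757, -0.374, 0.536); φ = arcsin(p_z) ≈ 32.40°, λ = atan2(p_y, p_x) ≈ -153.74°.

≈ lat 32°N, lon 154°W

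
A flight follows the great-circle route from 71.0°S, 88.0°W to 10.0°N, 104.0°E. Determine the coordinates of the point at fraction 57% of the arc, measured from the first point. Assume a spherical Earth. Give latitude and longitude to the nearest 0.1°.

≈ 40.8°S, 108.5°E

Convert each endpoint to a unit vector on the sphere (x = cos φ cos λ, y = cos φ sin λ, z = sin φ).
The central angle between the endpoints is δ = arccos(p₁·p₂) ≈ 2.069 rad (118.5°).
Interpolate at f = 0.57 with slerp weights a = sin((1−f)δ)/sin δ ≈ 0.884, b = sin(fδ)/sin δ ≈ 1.052.
p = a·p₁ + b·p₂ ≈ (-0.241, 0.718, -0.653); φ = arcsin(p_z) ≈ -40.80°, λ = atan2(p_y, p_x) ≈ 108.54°.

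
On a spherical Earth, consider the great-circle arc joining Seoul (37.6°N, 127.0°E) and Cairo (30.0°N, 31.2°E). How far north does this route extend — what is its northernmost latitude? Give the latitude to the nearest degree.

The great circle lies in the plane with unit normal n̂ = (p₁ × p₂)/|p₁ × p₂|.
Here n̂_z ≈ -0.702; the vertex latitude is φ_max = arccos|n̂_z| ≈ 45.4°.
Check via Clairaut: cos φ_max = |cos φ₁| · sin C = cos(37.6°)·sin(62.4°) ≈ 0.702, again giving ≈ 45.4°.

≈ 45°N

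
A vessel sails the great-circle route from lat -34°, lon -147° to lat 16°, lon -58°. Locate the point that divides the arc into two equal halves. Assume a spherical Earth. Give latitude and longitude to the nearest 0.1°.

Convert each endpoint to a unit vector on the sphere (x = cos φ cos λ, y = cos φ sin λ, z = sin φ).
The central angle between the endpoints is δ = arccos(p₁·p₂) ≈ 1.711 rad (98.1°).
Interpolate at f = 1/2 with slerp weights a = sin((1−f)δ)/sin δ ≈ 0.763, b = sin(fδ)/sin δ ≈ 0.763.
p = a·p₁ + b·p₂ ≈ (-0.142, -0.966, -0.216); φ = arcsin(p_z) ≈ -12.49°, λ = atan2(p_y, p_x) ≈ -98.35°.

≈ lat -12.5°, lon -98.3°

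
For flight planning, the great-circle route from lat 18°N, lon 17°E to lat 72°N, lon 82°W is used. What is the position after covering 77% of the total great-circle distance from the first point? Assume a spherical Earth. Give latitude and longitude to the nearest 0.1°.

≈ lat 68.5°N, lon 29.9°W

The haversine formula gives a central angle δ ≈ 1.320 rad (75.6°) between the endpoints.
Interpolate at f = 0.77 with slerp weights a = sin((1−f)δ)/sin δ ≈ 0.309, b = sin(fδ)/sin δ ≈ 0.878.
p = a·p₁ + b·p₂ ≈ (0.318, -0.183, 0.930); φ = arcsin(p_z) ≈ 68.46°, λ = atan2(p_y, p_x) ≈ -29.85°.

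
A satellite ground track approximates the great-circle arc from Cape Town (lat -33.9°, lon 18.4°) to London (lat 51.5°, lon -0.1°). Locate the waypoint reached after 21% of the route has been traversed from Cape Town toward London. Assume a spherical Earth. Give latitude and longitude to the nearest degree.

≈ lat -16°, lon 15°

From cos δ = sin φ₁ sin φ₂ + cos φ₁ cos φ₂ cos Δλ, the central angle is δ ≈ 1.517 rad (86.9°).
Interpolate at f = 0.21 with slerp weights a = sin((1−f)δ)/sin δ ≈ 0.933, b = sin(fδ)/sin δ ≈ 0.314.
p = a·p₁ + b·p₂ ≈ (0.930, 0.244, -0.275); φ = arcsin(p_z) ≈ -15.95°, λ = atan2(p_y, p_x) ≈ 14.70°.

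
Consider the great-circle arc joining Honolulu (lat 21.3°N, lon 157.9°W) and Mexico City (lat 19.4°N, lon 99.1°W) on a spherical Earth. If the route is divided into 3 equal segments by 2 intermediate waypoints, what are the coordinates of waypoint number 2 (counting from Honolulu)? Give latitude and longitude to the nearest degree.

The haversine formula gives a central angle δ ≈ 0.957 rad (54.8°) between the endpoints.
Interpolate at f = 2/3 with slerp weights a = sin((1−f)δ)/sin δ ≈ 0.384, b = sin(fδ)/sin δ ≈ 0.729.
p = a·p₁ + b·p₂ ≈ (-0.440, -0.813, 0.381); φ = arcsin(p_z) ≈ 22.42°, λ = atan2(p_y, p_x) ≈ -118.41°.

≈ lat 22°N, lon 118°W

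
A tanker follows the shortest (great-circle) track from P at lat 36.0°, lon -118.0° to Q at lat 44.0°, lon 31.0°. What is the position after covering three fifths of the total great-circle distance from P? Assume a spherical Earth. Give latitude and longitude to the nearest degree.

≈ lat 72°, lon -25°

Convert each endpoint to a unit vector on the sphere (x = cos φ cos λ, y = cos φ sin λ, z = sin φ).
The central angle between the endpoints is δ = arccos(p₁·p₂) ≈ 1.661 rad (95.2°).
Interpolate at f = 3/5 with slerp weights a = sin((1−f)δ)/sin δ ≈ 0.619, b = sin(fδ)/sin δ ≈ 0.843.
p = a·p₁ + b·p₂ ≈ (0.285, -0.130, 0.950); φ = arcsin(p_z) ≈ 71.76°, λ = atan2(p_y, p_x) ≈ -24.53°.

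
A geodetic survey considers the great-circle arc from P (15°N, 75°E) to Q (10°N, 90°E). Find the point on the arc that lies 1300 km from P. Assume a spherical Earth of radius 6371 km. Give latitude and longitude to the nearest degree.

≈ (11°N, 86°E)

Write both endpoints as unit vectors p₁, p₂ with components (cos φ cos λ, cos φ sin λ, sin φ).
The central angle between the endpoints is δ = arccos(p₁·p₂) ≈ 0.270 rad (15.5°). The total great-circle distance is δ·R ≈ 0.270 × 6371 ≈ 1720 km, so the target fraction is f = 1300/1720 ≈ 0.756.
Interpolate at f ≈ 0.756 with slerp weights a = sin((1−f)δ)/sin δ ≈ 0.247, b = sin(fδ)/sin δ ≈ 0.760.
p = a·p₁ + b·p₂ ≈ (0.062, 0.979, 0.196); φ = arcsin(p_z) ≈ 11.29°, λ = atan2(p_y, p_x) ≈ 86.39°.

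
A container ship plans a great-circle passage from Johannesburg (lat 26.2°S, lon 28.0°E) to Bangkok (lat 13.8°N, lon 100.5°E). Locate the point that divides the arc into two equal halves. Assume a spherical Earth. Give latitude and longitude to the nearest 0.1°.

Convert each endpoint to a unit vector on the sphere (x = cos φ cos λ, y = cos φ sin λ, z = sin φ).
The central angle between the endpoints is δ = arccos(p₁·p₂) ≈ 1.413 rad (81.0°).
Interpolate at f = 1/2 with slerp weights a = sin((1−f)δ)/sin δ ≈ 0.657, b = sin(fδ)/sin δ ≈ 0.657.
p = a·p₁ + b·p₂ ≈ (0.405, 0.905, -0.133); φ = arcsin(p_z) ≈ -7.67°, λ = atan2(p_y, p_x) ≈ 65.91°.

≈ lat 7.7°S, lon 65.9°E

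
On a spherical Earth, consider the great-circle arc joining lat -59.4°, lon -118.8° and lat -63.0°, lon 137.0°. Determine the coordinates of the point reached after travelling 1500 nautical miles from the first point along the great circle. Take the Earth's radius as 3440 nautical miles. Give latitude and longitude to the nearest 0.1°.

≈ lat -71.4°, lon -174.9°

Write both endpoints as unit vectors p₁, p₂ with components (cos φ cos λ, cos φ sin λ, sin φ).
The central angle between the endpoints is δ = arccos(p₁·p₂) ≈ 0.781 rad (44.7°). The total great-circle distance is δ·R ≈ 0.781 × 3440 ≈ 2687 nmi, so the target fraction is f = 1500/2687 ≈ 0.558.
Interpolate at f ≈ 0.558 with slerp weights a = sin((1−f)δ)/sin δ ≈ 0.480, b = sin(fδ)/sin δ ≈ 0.600.
p = a·p₁ + b·p₂ ≈ (-0.317, -0.028, -0.948); φ = arcsin(p_z) ≈ -71.44°, λ = atan2(p_y, p_x) ≈ -174.86°.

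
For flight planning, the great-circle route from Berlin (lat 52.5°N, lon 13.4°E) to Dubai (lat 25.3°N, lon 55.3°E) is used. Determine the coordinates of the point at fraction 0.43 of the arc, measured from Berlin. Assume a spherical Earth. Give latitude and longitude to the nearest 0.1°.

≈ lat 42.7°N, lon 35.7°E

Convert each endpoint to a unit vector on the sphere (x = cos φ cos λ, y = cos φ sin λ, z = sin φ).
The central angle between the endpoints is δ = arccos(p₁·p₂) ≈ 0.725 rad (41.5°).
Interpolate at f = 0.43 with slerp weights a = sin((1−f)δ)/sin δ ≈ 0.606, b = sin(fδ)/sin δ ≈ 0.463.
p = a·p₁ + b·p₂ ≈ (0.597, 0.429, 0.678); φ = arcsin(p_z) ≈ 42.69°, λ = atan2(p_y, p_x) ≈ 35.73°.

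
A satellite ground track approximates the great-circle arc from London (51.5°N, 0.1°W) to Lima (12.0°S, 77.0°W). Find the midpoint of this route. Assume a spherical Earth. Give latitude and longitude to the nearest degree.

The haversine formula gives a central angle δ ≈ 1.596 rad (91.4°) between the endpoints.
Interpolate at f = 1/2 with slerp weights a = sin((1−f)δ)/sin δ ≈ 0.716, b = sin(fδ)/sin δ ≈ 0.716.
p = a·p₁ + b·p₂ ≈ (0.603, -0.683, 0.411); φ = arcsin(p_z) ≈ 24.30°, λ = atan2(p_y, p_x) ≈ -48.55°.

≈ (24°N, 49°W)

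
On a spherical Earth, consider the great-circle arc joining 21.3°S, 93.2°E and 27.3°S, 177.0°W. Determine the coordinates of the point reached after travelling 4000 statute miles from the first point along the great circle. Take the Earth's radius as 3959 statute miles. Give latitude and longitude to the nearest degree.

≈ 32°S, 158°E

Convert each endpoint to a unit vector on the sphere (x = cos φ cos λ, y = cos φ sin λ, z = sin φ).
The central angle between the endpoints is δ = arccos(p₁·p₂) ≈ 1.400 rad (80.2°). The total great-circle distance is δ·R ≈ 1.400 × 3959 ≈ 5544 mi, so the target fraction is f = 4000/5544 ≈ 0.721.
Interpolate at f ≈ 0.721 with slerp weights a = sin((1−f)δ)/sin δ ≈ 0.386, b = sin(fδ)/sin δ ≈ 0.859.
p = a·p₁ + b·p₂ ≈ (-0.783, 0.319, -0.534); φ = arcsin(p_z) ≈ -32.30°, λ = atan2(p_y, p_x) ≈ 157.83°.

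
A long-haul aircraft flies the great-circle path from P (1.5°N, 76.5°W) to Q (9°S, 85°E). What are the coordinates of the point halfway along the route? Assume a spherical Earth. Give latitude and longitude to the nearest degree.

≈ (22°S, 2°E)

The haversine formula gives a central angle δ ≈ 2.795 rad (160.1°) between the endpoints.
Interpolate at f = 1/2 with slerp weights a = sin((1−f)δ)/sin δ ≈ 2.897, b = sin(fδ)/sin δ ≈ 2.897.
p = a·p₁ + b·p₂ ≈ (0.925, 0.034, -0.377); φ = arcsin(p_z) ≈ -22.17°, λ = atan2(p_y, p_x) ≈ 2.13°.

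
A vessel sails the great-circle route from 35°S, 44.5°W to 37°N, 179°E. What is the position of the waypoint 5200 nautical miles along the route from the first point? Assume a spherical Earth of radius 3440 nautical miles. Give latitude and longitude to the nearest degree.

≈ 11°N, 122°W

Write both endpoints as unit vectors p₁, p₂ with components (cos φ cos λ, cos φ sin λ, sin φ).
The central angle between the endpoints is δ = arccos(p₁·p₂) ≈ 2.532 rad (145.1°). The total great-circle distance is δ·R ≈ 2.532 × 3440 ≈ 8709 nmi, so the target fraction is f = 5200/8709 ≈ 0.597.
Interpolate at f ≈ 0.597 with slerp weights a = sin((1−f)δ)/sin δ ≈ 1.488, b = sin(fδ)/sin δ ≈ 1.743.
p = a·p₁ + b·p₂ ≈ (-0.522, -0.830, 0.196); φ = arcsin(p_z) ≈ 11.27°, λ = atan2(p_y, p_x) ≈ -122.19°.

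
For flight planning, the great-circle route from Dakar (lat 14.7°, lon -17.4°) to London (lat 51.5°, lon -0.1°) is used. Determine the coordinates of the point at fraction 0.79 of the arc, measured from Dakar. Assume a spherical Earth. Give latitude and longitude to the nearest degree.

≈ lat 44°, lon -5°

Convert each endpoint to a unit vector on the sphere (x = cos φ cos λ, y = cos φ sin λ, z = sin φ).
The central angle between the endpoints is δ = arccos(p₁·p₂) ≈ 0.686 rad (39.3°).
Interpolate at f = 0.79 with slerp weights a = sin((1−f)δ)/sin δ ≈ 0.227, b = sin(fδ)/sin δ ≈ 0.814.
p = a·p₁ + b·p₂ ≈ (0.716, -0.066, 0.695); φ = arcsin(p_z) ≈ 44.01°, λ = atan2(p_y, p_x) ≈ -5.30°.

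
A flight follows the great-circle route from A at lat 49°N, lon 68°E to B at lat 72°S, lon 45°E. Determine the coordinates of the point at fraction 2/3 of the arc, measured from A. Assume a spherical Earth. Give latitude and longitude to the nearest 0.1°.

≈ lat 31.9°S, lon 58.4°E

Write both endpoints as unit vectors p₁, p₂ with components (cos φ cos λ, cos φ sin λ, sin φ).
The central angle between the endpoints is δ = arccos(p₁·p₂) ≈ 2.131 rad (122.1°).
Interpolate at f = 2/3 with slerp weights a = sin((1−f)δ)/sin δ ≈ 0.770, b = sin(fδ)/sin δ ≈ 1.167.
p = a·p₁ + b·p₂ ≈ (0.444, 0.723, -0.529); φ = arcsin(p_z) ≈ -31.94°, λ = atan2(p_y, p_x) ≈ 58.44°.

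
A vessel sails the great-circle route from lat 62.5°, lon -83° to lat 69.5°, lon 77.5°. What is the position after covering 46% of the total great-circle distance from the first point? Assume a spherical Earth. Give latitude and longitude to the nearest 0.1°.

≈ lat 83.1°, lon -53.5°

Convert each endpoint to a unit vector on the sphere (x = cos φ cos λ, y = cos φ sin λ, z = sin φ).
The central angle between the endpoints is δ = arccos(p₁·p₂) ≈ 0.825 rad (47.3°).
Interpolate at f = 0.46 with slerp weights a = sin((1−f)δ)/sin δ ≈ 0.587, b = sin(fδ)/sin δ ≈ 0.504.
p = a·p₁ + b·p₂ ≈ (0.071, -0.096, 0.993); φ = arcsin(p_z) ≈ 83.11°, λ = atan2(p_y, p_x) ≈ -53.54°.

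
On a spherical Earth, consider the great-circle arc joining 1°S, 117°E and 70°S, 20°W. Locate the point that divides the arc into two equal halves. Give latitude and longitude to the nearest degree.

The haversine formula gives a central angle δ ≈ 1.807 rad (103.5°) between the endpoints.
Interpolate at f = 1/2 with slerp weights a = sin((1−f)δ)/sin δ ≈ 0.808, b = sin(fδ)/sin δ ≈ 0.808.
p = a·p₁ + b·p₂ ≈ (-0.107, 0.625, -0.773); φ = arcsin(p_z) ≈ -50.64°, λ = atan2(p_y, p_x) ≈ 99.72°.

≈ 51°S, 100°E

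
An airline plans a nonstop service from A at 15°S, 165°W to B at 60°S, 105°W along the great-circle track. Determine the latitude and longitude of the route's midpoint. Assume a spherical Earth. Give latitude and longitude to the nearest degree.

Write both endpoints as unit vectors p₁, p₂ with components (cos φ cos λ, cos φ sin λ, sin φ).
The central angle between the endpoints is δ = arccos(p₁·p₂) ≈ 1.086 rad (62.2°).
Interpolate at f = 1/2 with slerp weights a = sin((1−f)δ)/sin δ ≈ 0.584, b = sin(fδ)/sin δ ≈ 0.584.
p = a·p₁ + b·p₂ ≈ (-0.621, -0.428, -0.657); φ = arcsin(p_z) ≈ -41.07°, λ = atan2(p_y, p_x) ≈ -145.40°.

≈ 41°S, 145°W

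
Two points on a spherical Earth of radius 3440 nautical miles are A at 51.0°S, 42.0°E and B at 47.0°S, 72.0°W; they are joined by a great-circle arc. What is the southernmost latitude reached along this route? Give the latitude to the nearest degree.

≈ 65°S

The great circle lies in the plane with unit normal n̂ = (p₁ × p₂)/|p₁ × p₂|.
Here n̂_z ≈ -0.427; the vertex latitude is φ_max = arccos|n̂_z| ≈ 64.8°.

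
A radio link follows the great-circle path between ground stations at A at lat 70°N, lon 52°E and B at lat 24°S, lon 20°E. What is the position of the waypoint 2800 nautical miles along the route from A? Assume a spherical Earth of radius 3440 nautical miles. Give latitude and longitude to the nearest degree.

From cos δ = sin φ₁ sin φ₂ + cos φ₁ cos φ₂ cos Δλ, the central angle is δ ≈ 1.688 rad (96.7°). The total great-circle distance is δ·R ≈ 1.688 × 3440 ≈ 5808 nmi, so the target fraction is f = 2800/5808 ≈ 0.482.
Interpolate at f ≈ 0.482 with slerp weights a = sin((1−f)δ)/sin δ ≈ 0.772, b = sin(fδ)/sin δ ≈ 0.732.
p = a·p₁ + b·p₂ ≈ (0.791, 0.437, 0.428); φ = arcsin(p_z) ≈ 25.35°, λ = atan2(p_y, p_x) ≈ 28.91°.

≈ lat 25°N, lon 29°E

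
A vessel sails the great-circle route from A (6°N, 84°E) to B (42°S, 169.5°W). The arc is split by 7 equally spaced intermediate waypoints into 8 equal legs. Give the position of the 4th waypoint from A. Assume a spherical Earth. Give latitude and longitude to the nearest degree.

≈ (28°S, 126°E)

Convert each endpoint to a unit vector on the sphere (x = cos φ cos λ, y = cos φ sin λ, z = sin φ).
The central angle between the endpoints is δ = arccos(p₁·p₂) ≈ 1.854 rad (106.3°).
Interpolate at f = 4/8 with slerp weights a = sin((1−f)δ)/sin δ ≈ 0.833, b = sin(fδ)/sin δ ≈ 0.833.
p = a·p₁ + b·p₂ ≈ (-0.522, 0.711, -0.470); φ = arcsin(p_z) ≈ -28.06°, λ = atan2(p_y, p_x) ≈ 126.29°.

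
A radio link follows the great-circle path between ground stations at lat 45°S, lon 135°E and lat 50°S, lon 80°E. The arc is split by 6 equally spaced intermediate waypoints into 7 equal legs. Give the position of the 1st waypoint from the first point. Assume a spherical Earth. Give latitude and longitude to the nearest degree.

Write both endpoints as unit vectors p₁, p₂ with components (cos φ cos λ, cos φ sin λ, sin φ).
The central angle between the endpoints is δ = arccos(p₁·p₂) ≈ 0.640 rad (36.6°).
Interpolate at f = 1/7 with slerp weights a = sin((1−f)δ)/sin δ ≈ 0.873, b = sin(fδ)/sin δ ≈ 0.153.
p = a·p₁ + b·p₂ ≈ (-0.420, 0.533, -0.735); φ = arcsin(p_z) ≈ -47.27°, λ = atan2(p_y, p_x) ≈ 128.19°.

≈ lat 47°S, lon 128°E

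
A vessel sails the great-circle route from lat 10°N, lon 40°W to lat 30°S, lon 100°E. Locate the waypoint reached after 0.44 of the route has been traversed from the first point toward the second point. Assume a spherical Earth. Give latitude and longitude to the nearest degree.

Write both endpoints as unit vectors p₁, p₂ with components (cos φ cos λ, cos φ sin λ, sin φ).
The central angle between the endpoints is δ = arccos(p₁·p₂) ≈ 2.404 rad (137.7°).
Interpolate at f = 0.44 with slerp weights a = sin((1−f)δ)/sin δ ≈ 1.450, b = sin(fδ)/sin δ ≈ 1.296.
p = a·p₁ + b·p₂ ≈ (0.899, 0.187, -0.396); φ = arcsin(p_z) ≈ -23.33°, λ = atan2(p_y, p_x) ≈ 11.77°.

≈ lat 23°S, lon 12°E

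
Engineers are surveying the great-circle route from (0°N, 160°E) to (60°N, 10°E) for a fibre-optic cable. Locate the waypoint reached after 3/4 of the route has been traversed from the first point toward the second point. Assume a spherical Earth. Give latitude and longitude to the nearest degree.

≈ (74°N, 82°E)

Convert each endpoint to a unit vector on the sphere (x = cos φ cos λ, y = cos φ sin λ, z = sin φ).
The central angle between the endpoints is δ = arccos(p₁·p₂) ≈ 2.019 rad (115.7°).
Interpolate at f = 3/4 with slerp weights a = sin((1−f)δ)/sin δ ≈ 0.536, b = sin(fδ)/sin δ ≈ 1.108.
p = a·p₁ + b·p₂ ≈ (0.041, 0.280, 0.959); φ = arcsin(p_z) ≈ 73.58°, λ = atan2(p_y, p_x) ≈ 81.59°.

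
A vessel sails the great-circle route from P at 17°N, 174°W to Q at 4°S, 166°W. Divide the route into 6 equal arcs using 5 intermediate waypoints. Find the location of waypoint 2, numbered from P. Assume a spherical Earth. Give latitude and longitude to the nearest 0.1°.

Convert each endpoint to a unit vector on the sphere (x = cos φ cos λ, y = cos φ sin λ, z = sin φ).
The central angle between the endpoints is δ = arccos(p₁·p₂) ≈ 0.392 rad (22.4°).
Interpolate at f = 2/6 with slerp weights a = sin((1−f)δ)/sin δ ≈ 0.676, b = sin(fδ)/sin δ ≈ 0.341.
p = a·p₁ + b·p₂ ≈ (-0.973, -0.150, 0.174); φ = arcsin(p_z) ≈ 10.02°, λ = atan2(p_y, p_x) ≈ -171.24°.

≈ 10.0°N, 171.2°W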